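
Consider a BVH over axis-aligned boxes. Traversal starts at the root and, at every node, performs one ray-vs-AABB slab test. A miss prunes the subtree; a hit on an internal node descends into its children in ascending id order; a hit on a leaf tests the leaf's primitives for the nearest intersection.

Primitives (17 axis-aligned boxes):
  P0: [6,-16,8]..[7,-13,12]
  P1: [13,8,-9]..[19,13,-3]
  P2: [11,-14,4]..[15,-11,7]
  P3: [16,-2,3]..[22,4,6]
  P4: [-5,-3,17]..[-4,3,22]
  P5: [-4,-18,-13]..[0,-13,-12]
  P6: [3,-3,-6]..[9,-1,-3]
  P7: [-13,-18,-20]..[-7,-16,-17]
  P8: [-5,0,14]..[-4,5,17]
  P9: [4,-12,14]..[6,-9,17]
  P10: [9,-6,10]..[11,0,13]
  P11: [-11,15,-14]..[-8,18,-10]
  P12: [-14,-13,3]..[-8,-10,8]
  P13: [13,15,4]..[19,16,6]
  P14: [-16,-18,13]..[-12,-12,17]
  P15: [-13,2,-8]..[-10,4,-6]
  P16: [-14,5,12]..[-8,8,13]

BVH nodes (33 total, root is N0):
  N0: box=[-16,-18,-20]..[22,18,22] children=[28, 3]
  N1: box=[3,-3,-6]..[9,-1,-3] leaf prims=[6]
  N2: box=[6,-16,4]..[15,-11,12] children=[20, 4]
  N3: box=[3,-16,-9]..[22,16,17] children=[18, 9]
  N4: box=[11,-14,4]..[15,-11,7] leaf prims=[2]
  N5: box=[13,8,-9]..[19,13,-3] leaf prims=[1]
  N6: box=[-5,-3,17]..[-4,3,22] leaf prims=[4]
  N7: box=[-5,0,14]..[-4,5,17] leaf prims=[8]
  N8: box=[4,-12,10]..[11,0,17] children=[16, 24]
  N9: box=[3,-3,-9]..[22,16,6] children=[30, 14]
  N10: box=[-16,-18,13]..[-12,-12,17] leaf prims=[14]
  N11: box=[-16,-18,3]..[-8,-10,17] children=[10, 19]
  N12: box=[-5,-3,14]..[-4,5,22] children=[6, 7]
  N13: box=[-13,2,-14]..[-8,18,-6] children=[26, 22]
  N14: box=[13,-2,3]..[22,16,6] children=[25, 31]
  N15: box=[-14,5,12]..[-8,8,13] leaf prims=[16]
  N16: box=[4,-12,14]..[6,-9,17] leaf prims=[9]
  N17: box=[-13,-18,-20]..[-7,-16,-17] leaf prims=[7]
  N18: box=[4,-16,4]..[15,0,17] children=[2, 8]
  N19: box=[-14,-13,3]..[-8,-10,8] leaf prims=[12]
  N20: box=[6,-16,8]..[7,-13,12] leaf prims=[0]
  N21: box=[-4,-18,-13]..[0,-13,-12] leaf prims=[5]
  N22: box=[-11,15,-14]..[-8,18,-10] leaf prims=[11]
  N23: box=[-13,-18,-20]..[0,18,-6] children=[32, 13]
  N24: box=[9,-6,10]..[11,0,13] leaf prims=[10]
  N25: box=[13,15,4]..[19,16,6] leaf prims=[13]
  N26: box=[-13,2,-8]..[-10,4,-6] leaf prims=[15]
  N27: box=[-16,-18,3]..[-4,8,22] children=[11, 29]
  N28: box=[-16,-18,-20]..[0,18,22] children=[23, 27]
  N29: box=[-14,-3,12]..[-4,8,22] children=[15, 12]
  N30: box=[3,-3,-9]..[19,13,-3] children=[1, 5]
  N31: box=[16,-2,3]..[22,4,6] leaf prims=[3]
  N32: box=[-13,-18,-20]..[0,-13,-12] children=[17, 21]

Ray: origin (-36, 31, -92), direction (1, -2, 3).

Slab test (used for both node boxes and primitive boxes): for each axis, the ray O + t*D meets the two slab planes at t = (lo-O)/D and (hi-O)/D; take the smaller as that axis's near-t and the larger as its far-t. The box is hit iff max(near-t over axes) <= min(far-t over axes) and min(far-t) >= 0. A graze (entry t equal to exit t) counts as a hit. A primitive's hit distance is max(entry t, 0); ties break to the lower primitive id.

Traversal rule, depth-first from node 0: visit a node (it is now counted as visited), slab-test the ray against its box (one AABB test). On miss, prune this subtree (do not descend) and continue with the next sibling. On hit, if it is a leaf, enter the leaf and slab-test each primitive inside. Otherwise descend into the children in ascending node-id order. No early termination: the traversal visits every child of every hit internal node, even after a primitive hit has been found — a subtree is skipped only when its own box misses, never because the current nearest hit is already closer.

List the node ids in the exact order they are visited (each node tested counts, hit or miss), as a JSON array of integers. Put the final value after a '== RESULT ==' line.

Trace the traversal:
N0 x:[20,58] y:[13/2,49/2] z:[24,38] -> hit [24,49/2], descend [3, 28]
  N3 x:[39,58] y:[15/2,47/2] z:[83/3,109/3] -> miss, prune
  N28 x:[20,36] y:[13/2,49/2] z:[24,38] -> hit [24,49/2], descend [23, 27]
    N23 x:[23,36] y:[13/2,49/2] z:[24,86/3] -> hit [24,49/2], descend [13, 32]
      N13 x:[23,28] y:[13/2,29/2] z:[26,86/3] -> miss, prune
      N32 x:[23,36] y:[22,49/2] z:[24,80/3] -> hit [24,49/2], descend [17, 21]
        N17 x:[23,29] y:[47/2,49/2] z:[24,25] -> hit [24,49/2] leaf, test {P7@t=24}
        N21 x:[32,36] y:[22,49/2] z:[79/3,80/3] -> miss, prune
    N27 x:[20,32] y:[23/2,49/2] z:[95/3,38] -> miss, prune

order=[0, 3, 28, 23, 13, 32, 17, 21, 27]  |boxes|=9  |leaves|=1  hit=P7

== RESULT ==
[0, 3, 28, 23, 13, 32, 17, 21, 27]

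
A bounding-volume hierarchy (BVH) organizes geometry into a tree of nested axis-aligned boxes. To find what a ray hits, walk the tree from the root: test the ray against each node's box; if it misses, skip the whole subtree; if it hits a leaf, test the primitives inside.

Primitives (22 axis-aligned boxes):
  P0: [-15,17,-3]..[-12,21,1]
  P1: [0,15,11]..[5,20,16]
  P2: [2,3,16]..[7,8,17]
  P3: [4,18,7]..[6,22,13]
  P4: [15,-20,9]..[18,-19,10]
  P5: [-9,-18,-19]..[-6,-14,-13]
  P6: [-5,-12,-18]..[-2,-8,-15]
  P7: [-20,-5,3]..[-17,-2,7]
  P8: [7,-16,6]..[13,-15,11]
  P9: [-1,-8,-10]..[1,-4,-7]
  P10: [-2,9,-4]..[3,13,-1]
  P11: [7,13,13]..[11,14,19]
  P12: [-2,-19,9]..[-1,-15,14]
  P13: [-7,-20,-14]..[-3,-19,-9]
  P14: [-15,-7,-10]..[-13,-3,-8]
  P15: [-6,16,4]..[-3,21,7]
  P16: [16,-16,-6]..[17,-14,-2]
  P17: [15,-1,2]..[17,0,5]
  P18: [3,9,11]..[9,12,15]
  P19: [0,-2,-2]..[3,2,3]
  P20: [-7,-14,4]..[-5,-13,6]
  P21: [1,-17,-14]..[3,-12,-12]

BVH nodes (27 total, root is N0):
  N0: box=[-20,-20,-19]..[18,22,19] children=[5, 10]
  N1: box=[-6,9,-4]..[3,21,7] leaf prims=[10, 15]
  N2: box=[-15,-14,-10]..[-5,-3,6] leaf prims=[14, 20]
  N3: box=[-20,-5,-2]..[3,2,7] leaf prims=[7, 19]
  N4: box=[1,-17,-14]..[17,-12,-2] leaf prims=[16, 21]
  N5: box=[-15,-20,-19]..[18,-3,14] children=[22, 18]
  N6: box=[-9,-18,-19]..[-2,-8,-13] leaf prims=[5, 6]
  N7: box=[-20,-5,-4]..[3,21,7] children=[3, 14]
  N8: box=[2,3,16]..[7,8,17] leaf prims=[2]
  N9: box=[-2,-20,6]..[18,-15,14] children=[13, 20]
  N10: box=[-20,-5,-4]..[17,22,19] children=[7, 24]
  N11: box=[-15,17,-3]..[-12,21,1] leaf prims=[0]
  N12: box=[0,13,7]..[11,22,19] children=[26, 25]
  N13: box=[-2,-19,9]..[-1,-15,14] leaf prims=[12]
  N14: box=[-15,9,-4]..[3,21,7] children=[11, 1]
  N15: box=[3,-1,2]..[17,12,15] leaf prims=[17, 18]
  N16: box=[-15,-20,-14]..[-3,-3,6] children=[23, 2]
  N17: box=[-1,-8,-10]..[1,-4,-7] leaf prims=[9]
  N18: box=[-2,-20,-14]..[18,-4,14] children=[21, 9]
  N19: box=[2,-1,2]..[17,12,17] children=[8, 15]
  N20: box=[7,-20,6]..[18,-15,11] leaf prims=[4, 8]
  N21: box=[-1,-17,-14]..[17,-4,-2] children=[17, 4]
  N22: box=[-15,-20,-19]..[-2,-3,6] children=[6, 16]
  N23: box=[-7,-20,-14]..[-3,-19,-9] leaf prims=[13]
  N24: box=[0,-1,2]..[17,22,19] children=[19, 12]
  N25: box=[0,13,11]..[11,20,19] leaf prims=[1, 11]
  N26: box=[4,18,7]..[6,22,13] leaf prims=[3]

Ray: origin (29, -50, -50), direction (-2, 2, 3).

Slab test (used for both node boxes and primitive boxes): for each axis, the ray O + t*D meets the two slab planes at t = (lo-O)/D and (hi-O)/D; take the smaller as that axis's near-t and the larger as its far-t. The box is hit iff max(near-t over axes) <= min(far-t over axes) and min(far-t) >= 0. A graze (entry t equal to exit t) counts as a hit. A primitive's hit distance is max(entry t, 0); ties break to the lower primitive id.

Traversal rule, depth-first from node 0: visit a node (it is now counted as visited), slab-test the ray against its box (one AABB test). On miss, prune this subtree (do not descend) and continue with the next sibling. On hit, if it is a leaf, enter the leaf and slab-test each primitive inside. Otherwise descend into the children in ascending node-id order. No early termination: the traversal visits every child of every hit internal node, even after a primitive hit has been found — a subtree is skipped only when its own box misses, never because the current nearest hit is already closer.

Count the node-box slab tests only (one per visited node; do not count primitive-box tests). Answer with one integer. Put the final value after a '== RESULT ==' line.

Trace the traversal:
N0 x:[11/2,49/2] y:[15,36] z:[31/3,23] -> hit [15,23], descend [5, 10]
  N5 x:[11/2,22] y:[15,47/2] z:[31/3,64/3] -> hit [15,64/3], descend [18, 22]
    N18 x:[11/2,31/2] y:[15,23] z:[12,64/3] -> hit [15,31/2], descend [9, 21]
      N9 x:[11/2,31/2] y:[15,35/2] z:[56/3,64/3] -> miss, prune
      N21 x:[6,15] y:[33/2,23] z:[12,16] -> miss, prune
    N22 x:[31/2,22] y:[15,47/2] z:[31/3,56/3] -> hit [31/2,56/3], descend [6, 16]
      N6 x:[31/2,19] y:[16,21] z:[31/3,37/3] -> miss, prune
      N16 x:[16,22] y:[15,47/2] z:[12,56/3] -> hit [16,56/3], descend [2, 23]
        N2 x:[17,22] y:[18,47/2] z:[40/3,56/3] -> hit [18,56/3] leaf, test {P14(miss), P20@t=18}
        N23 x:[16,18] y:[15,31/2] z:[12,41/3] -> miss, prune
  N10 x:[6,49/2] y:[45/2,36] z:[46/3,23] -> hit [45/2,23], descend [7, 24]
    N7 x:[13,49/2] y:[45/2,71/2] z:[46/3,19] -> miss, prune
    N24 x:[6,29/2] y:[49/2,36] z:[52/3,23] -> miss, prune

Visited [0, 5, 18, 9, 21, 22, 6, 16, 2, 23, 10, 7, 24]. Tests: 13 box, 1 leaf. Nearest: P20.

== RESULT ==
13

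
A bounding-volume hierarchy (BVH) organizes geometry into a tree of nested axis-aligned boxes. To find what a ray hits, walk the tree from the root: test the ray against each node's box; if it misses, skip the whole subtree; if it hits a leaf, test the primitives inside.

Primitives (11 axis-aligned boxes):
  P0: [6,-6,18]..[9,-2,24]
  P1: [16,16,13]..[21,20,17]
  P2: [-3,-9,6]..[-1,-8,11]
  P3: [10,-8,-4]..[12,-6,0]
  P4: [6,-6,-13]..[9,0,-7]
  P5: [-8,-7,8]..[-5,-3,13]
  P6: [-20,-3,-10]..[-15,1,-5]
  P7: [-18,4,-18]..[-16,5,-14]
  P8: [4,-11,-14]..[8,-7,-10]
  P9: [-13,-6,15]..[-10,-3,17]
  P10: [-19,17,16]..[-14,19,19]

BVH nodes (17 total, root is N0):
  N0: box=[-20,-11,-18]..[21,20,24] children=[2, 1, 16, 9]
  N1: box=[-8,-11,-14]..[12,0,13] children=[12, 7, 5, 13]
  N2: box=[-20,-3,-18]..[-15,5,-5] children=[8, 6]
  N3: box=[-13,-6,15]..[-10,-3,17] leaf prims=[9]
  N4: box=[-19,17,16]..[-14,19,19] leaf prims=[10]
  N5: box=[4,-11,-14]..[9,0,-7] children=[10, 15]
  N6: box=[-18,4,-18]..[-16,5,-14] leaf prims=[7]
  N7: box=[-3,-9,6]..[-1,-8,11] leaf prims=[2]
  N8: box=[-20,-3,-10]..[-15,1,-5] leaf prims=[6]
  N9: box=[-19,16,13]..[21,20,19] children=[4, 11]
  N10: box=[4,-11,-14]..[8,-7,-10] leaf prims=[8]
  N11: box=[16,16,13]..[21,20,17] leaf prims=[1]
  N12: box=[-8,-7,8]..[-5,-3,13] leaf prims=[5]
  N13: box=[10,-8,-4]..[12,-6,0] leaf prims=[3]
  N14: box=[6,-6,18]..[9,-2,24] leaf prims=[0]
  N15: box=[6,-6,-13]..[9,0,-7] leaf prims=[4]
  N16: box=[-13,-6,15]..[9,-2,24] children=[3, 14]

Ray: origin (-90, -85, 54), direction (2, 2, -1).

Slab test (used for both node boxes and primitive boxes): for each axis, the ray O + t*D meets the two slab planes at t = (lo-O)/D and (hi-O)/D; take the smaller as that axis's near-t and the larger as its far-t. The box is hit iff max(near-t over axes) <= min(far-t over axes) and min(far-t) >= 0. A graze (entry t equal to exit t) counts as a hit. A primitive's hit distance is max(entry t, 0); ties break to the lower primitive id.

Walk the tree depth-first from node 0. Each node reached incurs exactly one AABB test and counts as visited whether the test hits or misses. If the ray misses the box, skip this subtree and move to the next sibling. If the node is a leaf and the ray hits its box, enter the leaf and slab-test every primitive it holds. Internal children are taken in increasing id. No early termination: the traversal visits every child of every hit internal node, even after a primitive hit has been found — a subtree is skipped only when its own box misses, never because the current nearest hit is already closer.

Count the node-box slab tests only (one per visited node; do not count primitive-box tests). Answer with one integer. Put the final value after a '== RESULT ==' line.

Trace the traversal:
N0 x:[35,111/2] y:[37,105/2] z:[30,72] -> hit [37,105/2], descend [1, 2, 9, 16]
  N1 x:[41,51] y:[37,85/2] z:[41,68] -> hit [41,85/2], descend [5, 7, 12, 13]
    N5 x:[47,99/2] y:[37,85/2] z:[61,68] -> miss, prune
    N7 x:[87/2,89/2] y:[38,77/2] z:[43,48] -> miss, prune
    N12 x:[41,85/2] y:[39,41] z:[41,46] -> hit [41,41] leaf, test {P5@t=41}
    N13 x:[50,51] y:[77/2,79/2] z:[54,58] -> miss, prune
  N2 x:[35,75/2] y:[41,45] z:[59,72] -> miss, prune
  N9 x:[71/2,111/2] y:[101/2,105/2] z:[35,41] -> miss, prune
  N16 x:[77/2,99/2] y:[79/2,83/2] z:[30,39] -> miss, prune

Visited [0, 1, 5, 7, 12, 13, 2, 9, 16]. Tests: 9 box, 1 leaf. Nearest: P5.

== RESULT ==
9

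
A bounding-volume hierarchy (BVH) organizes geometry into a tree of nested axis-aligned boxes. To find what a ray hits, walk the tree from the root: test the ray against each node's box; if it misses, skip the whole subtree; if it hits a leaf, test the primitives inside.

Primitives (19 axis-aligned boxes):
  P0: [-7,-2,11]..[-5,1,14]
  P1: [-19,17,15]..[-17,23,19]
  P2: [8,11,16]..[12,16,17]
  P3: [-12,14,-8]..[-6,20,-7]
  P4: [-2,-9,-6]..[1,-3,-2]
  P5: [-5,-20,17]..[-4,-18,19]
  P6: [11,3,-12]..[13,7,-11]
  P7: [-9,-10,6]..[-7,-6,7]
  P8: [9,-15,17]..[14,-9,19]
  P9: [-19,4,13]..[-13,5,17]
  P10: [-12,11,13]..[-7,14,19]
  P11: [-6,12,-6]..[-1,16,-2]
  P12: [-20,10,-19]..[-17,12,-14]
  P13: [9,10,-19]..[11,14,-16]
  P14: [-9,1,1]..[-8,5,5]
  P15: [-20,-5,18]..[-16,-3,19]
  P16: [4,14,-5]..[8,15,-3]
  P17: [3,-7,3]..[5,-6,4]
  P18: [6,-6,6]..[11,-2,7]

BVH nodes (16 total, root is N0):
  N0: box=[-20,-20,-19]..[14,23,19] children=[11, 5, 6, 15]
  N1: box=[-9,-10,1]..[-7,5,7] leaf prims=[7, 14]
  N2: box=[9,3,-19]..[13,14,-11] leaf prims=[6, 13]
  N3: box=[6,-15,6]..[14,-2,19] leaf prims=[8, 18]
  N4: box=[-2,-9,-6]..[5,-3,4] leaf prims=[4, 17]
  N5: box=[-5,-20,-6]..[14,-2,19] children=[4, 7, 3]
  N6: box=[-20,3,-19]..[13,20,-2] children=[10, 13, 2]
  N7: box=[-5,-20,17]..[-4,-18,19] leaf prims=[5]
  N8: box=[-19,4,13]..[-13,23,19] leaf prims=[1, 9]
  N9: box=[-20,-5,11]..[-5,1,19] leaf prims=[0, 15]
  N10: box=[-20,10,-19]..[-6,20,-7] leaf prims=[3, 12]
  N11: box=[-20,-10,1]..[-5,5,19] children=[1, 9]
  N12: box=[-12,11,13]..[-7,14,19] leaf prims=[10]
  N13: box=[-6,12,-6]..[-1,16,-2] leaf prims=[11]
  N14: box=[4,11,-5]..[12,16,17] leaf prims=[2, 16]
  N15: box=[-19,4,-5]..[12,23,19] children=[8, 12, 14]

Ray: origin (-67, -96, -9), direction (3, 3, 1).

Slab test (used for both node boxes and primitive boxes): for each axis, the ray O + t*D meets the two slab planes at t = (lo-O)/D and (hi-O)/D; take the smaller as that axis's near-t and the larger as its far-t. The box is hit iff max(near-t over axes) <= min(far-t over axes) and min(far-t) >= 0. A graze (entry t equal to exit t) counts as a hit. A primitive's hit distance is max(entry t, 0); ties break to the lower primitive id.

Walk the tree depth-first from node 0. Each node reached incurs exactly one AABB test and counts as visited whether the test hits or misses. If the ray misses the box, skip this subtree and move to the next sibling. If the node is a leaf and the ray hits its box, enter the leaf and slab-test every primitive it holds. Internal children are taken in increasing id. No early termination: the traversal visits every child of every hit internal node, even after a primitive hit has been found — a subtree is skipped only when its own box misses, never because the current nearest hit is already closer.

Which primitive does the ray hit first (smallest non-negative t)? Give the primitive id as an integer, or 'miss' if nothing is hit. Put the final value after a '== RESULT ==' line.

Trace the traversal:
N0 x:[47/3,27] y:[76/3,119/3] z:[-10,28] -> hit [76/3,27], descend [5, 6, 11, 15]
  N5 x:[62/3,27] y:[76/3,94/3] z:[3,28] -> hit [76/3,27], descend [3, 4, 7]
    N3 x:[73/3,27] y:[27,94/3] z:[15,28] -> hit [27,27] leaf, test {P8@t=27, P18(miss)}
    N4 x:[65/3,24] y:[29,31] z:[3,13] -> miss, prune
    N7 x:[62/3,21] y:[76/3,26] z:[26,28] -> miss, prune
  N6 x:[47/3,80/3] y:[33,116/3] z:[-10,7] -> miss, prune
  N11 x:[47/3,62/3] y:[86/3,101/3] z:[10,28] -> miss, prune
  N15 x:[16,79/3] y:[100/3,119/3] z:[4,28] -> miss, prune

Visited [0, 5, 3, 4, 7, 6, 11, 15]. Tests: 8 box, 1 leaf. Nearest: P8.

== RESULT ==
8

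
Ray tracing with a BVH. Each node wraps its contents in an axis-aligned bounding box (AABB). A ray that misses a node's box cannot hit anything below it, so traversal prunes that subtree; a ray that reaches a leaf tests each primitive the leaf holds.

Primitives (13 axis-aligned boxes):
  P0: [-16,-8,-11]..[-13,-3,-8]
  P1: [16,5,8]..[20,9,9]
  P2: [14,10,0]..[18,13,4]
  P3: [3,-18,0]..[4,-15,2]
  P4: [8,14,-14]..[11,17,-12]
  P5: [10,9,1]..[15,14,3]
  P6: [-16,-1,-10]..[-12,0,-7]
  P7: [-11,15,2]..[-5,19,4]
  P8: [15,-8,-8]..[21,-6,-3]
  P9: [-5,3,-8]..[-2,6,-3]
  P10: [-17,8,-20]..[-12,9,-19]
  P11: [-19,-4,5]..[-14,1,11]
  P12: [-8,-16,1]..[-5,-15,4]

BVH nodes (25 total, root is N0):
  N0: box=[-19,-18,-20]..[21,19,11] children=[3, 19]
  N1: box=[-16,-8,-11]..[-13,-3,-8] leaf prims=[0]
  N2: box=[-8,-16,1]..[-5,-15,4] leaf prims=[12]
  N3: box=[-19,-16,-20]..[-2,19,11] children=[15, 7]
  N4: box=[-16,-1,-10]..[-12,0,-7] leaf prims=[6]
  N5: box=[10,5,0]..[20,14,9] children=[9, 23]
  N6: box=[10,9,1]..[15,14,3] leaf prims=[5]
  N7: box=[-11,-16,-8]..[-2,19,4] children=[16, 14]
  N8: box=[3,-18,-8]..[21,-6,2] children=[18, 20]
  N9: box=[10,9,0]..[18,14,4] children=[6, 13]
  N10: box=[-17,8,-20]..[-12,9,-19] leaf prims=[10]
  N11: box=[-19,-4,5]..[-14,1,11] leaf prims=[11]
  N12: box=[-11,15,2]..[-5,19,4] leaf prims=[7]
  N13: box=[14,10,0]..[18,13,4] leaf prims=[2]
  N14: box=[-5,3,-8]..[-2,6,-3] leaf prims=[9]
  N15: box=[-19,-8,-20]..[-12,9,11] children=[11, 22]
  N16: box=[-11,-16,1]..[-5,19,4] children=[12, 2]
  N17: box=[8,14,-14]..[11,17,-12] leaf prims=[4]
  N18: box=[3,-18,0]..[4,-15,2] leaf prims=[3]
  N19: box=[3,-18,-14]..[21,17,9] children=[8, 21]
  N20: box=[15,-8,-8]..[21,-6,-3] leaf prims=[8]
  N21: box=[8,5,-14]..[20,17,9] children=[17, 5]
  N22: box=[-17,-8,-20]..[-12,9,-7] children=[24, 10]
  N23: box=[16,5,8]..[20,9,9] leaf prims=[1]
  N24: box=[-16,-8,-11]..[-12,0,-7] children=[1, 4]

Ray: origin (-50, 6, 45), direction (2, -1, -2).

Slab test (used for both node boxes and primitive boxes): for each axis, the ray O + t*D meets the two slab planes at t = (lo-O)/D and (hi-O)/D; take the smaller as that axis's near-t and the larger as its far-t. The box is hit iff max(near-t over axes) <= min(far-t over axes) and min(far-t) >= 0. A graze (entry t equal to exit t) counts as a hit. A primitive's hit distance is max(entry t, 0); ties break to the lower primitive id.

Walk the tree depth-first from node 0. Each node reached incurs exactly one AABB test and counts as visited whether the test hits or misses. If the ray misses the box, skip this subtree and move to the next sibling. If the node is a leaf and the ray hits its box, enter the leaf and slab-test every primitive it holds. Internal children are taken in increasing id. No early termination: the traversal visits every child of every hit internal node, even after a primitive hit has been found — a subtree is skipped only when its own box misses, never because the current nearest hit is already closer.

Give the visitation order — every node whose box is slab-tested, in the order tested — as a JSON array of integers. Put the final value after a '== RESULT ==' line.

Trace the traversal:
N0 x:[31/2,71/2] y:[-13,24] z:[17,65/2] -> hit [17,24], descend [3, 19]
  N3 x:[31/2,24] y:[-13,22] z:[17,65/2] -> hit [17,22], descend [7, 15]
    N7 x:[39/2,24] y:[-13,22] z:[41/2,53/2] -> hit [41/2,22], descend [14, 16]
      N14 x:[45/2,24] y:[0,3] z:[24,53/2] -> miss, prune
      N16 x:[39/2,45/2] y:[-13,22] z:[41/2,22] -> hit [41/2,22], descend [2, 12]
        N2 x:[21,45/2] y:[21,22] z:[41/2,22] -> hit [21,22] leaf, test {P12@t=21}
        N12 x:[39/2,45/2] y:[-13,-9] z:[41/2,43/2] -> miss, prune
    N15 x:[31/2,19] y:[-3,14] z:[17,65/2] -> miss, prune
  N19 x:[53/2,71/2] y:[-11,24] z:[18,59/2] -> miss, prune

Summary -> nodes [0, 3, 7, 14, 16, 2, 12, 15, 19]; box-tests=9; leaf-entries=1; first=P12

== RESULT ==
[0, 3, 7, 14, 16, 2, 12, 15, 19]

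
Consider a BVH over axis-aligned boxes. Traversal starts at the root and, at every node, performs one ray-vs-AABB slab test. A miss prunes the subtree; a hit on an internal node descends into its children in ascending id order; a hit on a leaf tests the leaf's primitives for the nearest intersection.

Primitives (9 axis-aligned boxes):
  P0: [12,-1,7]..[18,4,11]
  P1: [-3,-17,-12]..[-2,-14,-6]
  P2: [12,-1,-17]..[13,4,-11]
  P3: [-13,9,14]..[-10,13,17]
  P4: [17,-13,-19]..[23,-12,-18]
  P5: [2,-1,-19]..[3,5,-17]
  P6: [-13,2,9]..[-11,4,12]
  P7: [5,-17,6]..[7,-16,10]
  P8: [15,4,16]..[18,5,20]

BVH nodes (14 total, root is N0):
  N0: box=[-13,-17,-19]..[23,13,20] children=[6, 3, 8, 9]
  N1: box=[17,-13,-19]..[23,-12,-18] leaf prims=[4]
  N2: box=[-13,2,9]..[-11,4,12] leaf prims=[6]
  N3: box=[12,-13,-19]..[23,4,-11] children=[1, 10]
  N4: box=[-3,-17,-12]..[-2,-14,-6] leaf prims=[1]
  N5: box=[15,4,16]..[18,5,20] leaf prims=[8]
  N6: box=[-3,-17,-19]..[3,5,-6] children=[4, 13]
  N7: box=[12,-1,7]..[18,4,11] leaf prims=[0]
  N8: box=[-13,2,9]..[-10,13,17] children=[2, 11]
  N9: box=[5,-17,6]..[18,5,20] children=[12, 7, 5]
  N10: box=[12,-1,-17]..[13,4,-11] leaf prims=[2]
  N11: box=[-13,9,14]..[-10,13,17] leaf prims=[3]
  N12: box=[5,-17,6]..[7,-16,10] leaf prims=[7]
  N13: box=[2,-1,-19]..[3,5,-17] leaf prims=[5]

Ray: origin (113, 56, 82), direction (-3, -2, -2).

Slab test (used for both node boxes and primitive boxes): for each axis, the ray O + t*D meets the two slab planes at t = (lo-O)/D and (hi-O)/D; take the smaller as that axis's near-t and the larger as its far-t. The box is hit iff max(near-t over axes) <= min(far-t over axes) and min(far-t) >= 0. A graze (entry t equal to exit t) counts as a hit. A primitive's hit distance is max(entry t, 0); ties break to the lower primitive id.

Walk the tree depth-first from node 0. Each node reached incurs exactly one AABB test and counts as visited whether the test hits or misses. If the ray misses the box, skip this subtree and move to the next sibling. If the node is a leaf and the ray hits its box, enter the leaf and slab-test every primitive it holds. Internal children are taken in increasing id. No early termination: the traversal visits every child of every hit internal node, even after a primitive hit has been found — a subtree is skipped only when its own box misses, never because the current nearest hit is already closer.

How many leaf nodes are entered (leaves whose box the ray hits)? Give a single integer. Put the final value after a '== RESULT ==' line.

Walk:
N0 x:[30,42] y:[43/2,73/2] z:[31,101/2] -> hit [31,73/2], descend [3, 6, 8, 9]
  N3 x:[30,101/3] y:[26,69/2] z:[93/2,101/2] -> miss, prune
  N6 x:[110/3,116/3] y:[51/2,73/2] z:[44,101/2] -> miss, prune
  N8 x:[41,42] y:[43/2,27] z:[65/2,73/2] -> miss, prune
  N9 x:[95/3,36] y:[51/2,73/2] z:[31,38] -> hit [95/3,36], descend [5, 7, 12]
    N5 x:[95/3,98/3] y:[51/2,26] z:[31,33] -> miss, prune
    N7 x:[95/3,101/3] y:[26,57/2] z:[71/2,75/2] -> miss, prune
    N12 x:[106/3,36] y:[36,73/2] z:[36,38] -> hit [36,36] leaf, test {P7@t=36}

8 AABB tests over nodes [0, 3, 6, 8, 9, 5, 7, 12]; 1 leaf entered; closest P7.

== RESULT ==
1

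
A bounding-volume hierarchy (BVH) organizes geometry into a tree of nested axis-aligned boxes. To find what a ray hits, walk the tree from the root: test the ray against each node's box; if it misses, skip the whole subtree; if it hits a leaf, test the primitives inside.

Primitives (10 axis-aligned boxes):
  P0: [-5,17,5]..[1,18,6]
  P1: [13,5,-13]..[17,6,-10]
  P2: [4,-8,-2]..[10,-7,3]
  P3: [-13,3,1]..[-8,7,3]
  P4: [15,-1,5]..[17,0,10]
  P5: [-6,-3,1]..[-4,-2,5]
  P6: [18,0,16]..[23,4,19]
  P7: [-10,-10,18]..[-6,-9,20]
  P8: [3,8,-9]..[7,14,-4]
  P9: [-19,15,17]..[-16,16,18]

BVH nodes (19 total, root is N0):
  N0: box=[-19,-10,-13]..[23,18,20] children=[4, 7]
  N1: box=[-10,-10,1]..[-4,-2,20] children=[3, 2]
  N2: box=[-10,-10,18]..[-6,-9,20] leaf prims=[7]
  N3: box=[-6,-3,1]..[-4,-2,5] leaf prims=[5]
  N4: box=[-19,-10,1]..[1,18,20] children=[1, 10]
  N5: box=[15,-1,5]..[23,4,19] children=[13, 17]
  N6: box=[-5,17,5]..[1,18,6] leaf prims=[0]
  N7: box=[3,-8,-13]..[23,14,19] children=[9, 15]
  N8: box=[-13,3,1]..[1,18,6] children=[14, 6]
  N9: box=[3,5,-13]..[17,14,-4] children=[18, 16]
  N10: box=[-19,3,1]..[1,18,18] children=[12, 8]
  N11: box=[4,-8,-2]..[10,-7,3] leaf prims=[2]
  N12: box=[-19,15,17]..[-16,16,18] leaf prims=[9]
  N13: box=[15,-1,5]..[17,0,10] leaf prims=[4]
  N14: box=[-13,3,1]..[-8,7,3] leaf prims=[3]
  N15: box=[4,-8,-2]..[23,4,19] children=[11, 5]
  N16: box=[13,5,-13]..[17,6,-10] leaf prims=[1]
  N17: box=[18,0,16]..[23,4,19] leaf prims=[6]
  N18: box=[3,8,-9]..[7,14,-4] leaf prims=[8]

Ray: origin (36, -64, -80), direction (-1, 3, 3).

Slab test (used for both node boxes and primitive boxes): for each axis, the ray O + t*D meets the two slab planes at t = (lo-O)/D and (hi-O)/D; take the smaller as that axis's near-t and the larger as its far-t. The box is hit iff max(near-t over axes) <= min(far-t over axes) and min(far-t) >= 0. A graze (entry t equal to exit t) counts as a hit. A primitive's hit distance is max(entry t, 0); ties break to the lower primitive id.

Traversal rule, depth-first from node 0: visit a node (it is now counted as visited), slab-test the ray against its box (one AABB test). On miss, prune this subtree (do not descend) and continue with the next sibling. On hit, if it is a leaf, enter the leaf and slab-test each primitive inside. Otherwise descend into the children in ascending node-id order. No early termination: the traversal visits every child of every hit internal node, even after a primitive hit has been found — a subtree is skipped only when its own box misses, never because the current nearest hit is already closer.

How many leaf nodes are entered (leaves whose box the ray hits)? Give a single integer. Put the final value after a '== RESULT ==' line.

Walk:
N0 x:[13,55] y:[18,82/3] z:[67/3,100/3] -> hit [67/3,82/3], descend [4, 7]
  N4 x:[35,55] y:[18,82/3] z:[27,100/3] -> miss, prune
  N7 x:[13,33] y:[56/3,26] z:[67/3,33] -> hit [67/3,26], descend [9, 15]
    N9 x:[19,33] y:[23,26] z:[67/3,76/3] -> hit [23,76/3], descend [16, 18]
      N16 x:[19,23] y:[23,70/3] z:[67/3,70/3] -> hit [23,23] leaf, test {P1@t=23}
      N18 x:[29,33] y:[24,26] z:[71/3,76/3] -> miss, prune
    N15 x:[13,32] y:[56/3,68/3] z:[26,33] -> miss, prune

Visited [0, 4, 7, 9, 16, 18, 15]. Tests: 7 box, 1 leaf. Nearest: P1.

== RESULT ==
1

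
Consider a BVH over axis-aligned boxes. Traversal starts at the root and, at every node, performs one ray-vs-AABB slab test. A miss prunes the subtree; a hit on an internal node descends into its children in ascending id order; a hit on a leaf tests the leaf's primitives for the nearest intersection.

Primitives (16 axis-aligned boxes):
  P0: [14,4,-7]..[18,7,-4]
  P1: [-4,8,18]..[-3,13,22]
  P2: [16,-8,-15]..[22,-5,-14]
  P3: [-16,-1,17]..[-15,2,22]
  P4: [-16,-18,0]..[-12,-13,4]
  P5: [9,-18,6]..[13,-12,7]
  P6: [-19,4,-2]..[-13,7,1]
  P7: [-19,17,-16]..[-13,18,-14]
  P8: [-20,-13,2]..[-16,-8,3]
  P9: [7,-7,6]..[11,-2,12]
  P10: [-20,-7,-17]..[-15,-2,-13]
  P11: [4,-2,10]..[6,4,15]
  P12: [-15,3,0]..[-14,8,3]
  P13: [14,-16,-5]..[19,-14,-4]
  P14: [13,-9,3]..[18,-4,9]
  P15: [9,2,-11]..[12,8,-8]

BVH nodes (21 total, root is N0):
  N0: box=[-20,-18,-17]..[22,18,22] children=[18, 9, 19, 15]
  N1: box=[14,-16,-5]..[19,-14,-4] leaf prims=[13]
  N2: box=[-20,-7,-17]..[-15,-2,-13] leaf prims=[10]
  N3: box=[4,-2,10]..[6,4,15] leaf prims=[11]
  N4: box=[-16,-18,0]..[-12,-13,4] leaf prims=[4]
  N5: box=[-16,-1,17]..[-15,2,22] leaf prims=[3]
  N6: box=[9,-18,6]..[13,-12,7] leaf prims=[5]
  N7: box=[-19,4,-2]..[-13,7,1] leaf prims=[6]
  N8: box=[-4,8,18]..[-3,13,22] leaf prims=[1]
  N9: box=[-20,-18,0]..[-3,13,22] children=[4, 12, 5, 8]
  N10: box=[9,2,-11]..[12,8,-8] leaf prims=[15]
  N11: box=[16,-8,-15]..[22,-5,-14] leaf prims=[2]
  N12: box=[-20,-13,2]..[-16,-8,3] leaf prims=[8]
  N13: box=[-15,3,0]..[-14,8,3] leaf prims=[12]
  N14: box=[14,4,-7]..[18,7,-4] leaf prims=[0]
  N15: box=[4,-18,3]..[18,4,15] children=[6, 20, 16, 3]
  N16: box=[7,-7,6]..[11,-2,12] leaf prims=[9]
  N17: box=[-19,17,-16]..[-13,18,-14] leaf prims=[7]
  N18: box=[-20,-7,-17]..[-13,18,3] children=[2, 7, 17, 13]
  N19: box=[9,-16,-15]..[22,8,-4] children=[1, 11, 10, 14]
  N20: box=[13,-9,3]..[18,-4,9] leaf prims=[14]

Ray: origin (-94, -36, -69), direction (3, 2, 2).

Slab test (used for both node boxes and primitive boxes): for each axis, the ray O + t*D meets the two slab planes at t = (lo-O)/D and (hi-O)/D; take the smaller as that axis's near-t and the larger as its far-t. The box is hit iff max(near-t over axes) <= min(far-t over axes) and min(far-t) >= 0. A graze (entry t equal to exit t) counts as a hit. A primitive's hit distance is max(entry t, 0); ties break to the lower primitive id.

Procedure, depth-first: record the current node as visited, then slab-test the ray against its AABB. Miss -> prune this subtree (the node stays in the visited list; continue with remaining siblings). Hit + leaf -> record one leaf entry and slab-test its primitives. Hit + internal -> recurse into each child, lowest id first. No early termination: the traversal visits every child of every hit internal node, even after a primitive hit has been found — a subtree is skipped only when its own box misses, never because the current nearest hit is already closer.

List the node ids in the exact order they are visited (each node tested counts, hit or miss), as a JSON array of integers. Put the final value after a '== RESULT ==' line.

Traverse from the root:
N0 x:[74/3,116/3] y:[9,27] z:[26,91/2] -> hit [26,27], descend [9, 15, 18, 19]
  N9 x:[74/3,91/3] y:[9,49/2] z:[69/2,91/2] -> miss, prune
  N15 x:[98/3,112/3] y:[9,20] z:[36,42] -> miss, prune
  N18 x:[74/3,27] y:[29/2,27] z:[26,36] -> hit [26,27], descend [2, 7, 13, 17]
    N2 x:[74/3,79/3] y:[29/2,17] z:[26,28] -> miss, prune
    N7 x:[25,27] y:[20,43/2] z:[67/2,35] -> miss, prune
    N13 x:[79/3,80/3] y:[39/2,22] z:[69/2,36] -> miss, prune
    N17 x:[25,27] y:[53/2,27] z:[53/2,55/2] -> hit [53/2,27] leaf, test {P7@t=53/2}
  N19 x:[103/3,116/3] y:[10,22] z:[27,65/2] -> miss, prune

Summary -> nodes [0, 9, 15, 18, 2, 7, 13, 17, 19]; box-tests=9; leaf-entries=1; first=P7

== RESULT ==
[0, 9, 15, 18, 2, 7, 13, 17, 19]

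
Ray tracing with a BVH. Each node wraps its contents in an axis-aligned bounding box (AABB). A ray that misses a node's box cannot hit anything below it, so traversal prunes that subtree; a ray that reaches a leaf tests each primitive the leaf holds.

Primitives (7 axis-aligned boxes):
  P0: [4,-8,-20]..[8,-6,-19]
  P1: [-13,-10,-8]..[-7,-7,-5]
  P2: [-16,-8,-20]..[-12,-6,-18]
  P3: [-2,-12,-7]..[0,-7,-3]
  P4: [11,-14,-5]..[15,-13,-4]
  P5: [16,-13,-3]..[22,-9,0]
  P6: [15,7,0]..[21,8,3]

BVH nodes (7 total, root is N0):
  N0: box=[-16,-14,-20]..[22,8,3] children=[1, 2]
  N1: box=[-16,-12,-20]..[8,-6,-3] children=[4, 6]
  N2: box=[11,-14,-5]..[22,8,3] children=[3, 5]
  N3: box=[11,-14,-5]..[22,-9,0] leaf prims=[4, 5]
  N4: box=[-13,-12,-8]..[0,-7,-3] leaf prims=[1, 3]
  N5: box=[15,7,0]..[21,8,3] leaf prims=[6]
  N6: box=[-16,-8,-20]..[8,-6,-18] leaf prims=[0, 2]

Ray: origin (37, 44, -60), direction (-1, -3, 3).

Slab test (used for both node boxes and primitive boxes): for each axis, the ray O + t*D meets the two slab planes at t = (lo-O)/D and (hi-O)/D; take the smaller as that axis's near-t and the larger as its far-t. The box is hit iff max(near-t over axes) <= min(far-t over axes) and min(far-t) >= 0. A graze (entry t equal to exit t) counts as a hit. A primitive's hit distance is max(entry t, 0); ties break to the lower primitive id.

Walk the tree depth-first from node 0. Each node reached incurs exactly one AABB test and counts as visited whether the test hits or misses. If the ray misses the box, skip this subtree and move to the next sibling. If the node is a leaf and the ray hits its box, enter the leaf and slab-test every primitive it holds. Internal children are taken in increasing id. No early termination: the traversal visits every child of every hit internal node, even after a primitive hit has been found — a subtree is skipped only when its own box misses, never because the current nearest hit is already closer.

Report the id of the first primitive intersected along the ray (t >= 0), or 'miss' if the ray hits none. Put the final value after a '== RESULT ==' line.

Walk:
N0 x:[15,53] y:[12,58/3] z:[40/3,21] -> hit [15,58/3], descend [1, 2]
  N1 x:[29,53] y:[50/3,56/3] z:[40/3,19] -> miss, prune
  N2 x:[15,26] y:[12,58/3] z:[55/3,21] -> hit [55/3,58/3], descend [3, 5]
    N3 x:[15,26] y:[53/3,58/3] z:[55/3,20] -> hit [55/3,58/3] leaf, test {P4(miss), P5@t=19}
    N5 x:[16,22] y:[12,37/3] z:[20,21] -> miss, prune

order=[0, 1, 2, 3, 5]  |boxes|=5  |leaves|=1  hit=P5

== RESULT ==
5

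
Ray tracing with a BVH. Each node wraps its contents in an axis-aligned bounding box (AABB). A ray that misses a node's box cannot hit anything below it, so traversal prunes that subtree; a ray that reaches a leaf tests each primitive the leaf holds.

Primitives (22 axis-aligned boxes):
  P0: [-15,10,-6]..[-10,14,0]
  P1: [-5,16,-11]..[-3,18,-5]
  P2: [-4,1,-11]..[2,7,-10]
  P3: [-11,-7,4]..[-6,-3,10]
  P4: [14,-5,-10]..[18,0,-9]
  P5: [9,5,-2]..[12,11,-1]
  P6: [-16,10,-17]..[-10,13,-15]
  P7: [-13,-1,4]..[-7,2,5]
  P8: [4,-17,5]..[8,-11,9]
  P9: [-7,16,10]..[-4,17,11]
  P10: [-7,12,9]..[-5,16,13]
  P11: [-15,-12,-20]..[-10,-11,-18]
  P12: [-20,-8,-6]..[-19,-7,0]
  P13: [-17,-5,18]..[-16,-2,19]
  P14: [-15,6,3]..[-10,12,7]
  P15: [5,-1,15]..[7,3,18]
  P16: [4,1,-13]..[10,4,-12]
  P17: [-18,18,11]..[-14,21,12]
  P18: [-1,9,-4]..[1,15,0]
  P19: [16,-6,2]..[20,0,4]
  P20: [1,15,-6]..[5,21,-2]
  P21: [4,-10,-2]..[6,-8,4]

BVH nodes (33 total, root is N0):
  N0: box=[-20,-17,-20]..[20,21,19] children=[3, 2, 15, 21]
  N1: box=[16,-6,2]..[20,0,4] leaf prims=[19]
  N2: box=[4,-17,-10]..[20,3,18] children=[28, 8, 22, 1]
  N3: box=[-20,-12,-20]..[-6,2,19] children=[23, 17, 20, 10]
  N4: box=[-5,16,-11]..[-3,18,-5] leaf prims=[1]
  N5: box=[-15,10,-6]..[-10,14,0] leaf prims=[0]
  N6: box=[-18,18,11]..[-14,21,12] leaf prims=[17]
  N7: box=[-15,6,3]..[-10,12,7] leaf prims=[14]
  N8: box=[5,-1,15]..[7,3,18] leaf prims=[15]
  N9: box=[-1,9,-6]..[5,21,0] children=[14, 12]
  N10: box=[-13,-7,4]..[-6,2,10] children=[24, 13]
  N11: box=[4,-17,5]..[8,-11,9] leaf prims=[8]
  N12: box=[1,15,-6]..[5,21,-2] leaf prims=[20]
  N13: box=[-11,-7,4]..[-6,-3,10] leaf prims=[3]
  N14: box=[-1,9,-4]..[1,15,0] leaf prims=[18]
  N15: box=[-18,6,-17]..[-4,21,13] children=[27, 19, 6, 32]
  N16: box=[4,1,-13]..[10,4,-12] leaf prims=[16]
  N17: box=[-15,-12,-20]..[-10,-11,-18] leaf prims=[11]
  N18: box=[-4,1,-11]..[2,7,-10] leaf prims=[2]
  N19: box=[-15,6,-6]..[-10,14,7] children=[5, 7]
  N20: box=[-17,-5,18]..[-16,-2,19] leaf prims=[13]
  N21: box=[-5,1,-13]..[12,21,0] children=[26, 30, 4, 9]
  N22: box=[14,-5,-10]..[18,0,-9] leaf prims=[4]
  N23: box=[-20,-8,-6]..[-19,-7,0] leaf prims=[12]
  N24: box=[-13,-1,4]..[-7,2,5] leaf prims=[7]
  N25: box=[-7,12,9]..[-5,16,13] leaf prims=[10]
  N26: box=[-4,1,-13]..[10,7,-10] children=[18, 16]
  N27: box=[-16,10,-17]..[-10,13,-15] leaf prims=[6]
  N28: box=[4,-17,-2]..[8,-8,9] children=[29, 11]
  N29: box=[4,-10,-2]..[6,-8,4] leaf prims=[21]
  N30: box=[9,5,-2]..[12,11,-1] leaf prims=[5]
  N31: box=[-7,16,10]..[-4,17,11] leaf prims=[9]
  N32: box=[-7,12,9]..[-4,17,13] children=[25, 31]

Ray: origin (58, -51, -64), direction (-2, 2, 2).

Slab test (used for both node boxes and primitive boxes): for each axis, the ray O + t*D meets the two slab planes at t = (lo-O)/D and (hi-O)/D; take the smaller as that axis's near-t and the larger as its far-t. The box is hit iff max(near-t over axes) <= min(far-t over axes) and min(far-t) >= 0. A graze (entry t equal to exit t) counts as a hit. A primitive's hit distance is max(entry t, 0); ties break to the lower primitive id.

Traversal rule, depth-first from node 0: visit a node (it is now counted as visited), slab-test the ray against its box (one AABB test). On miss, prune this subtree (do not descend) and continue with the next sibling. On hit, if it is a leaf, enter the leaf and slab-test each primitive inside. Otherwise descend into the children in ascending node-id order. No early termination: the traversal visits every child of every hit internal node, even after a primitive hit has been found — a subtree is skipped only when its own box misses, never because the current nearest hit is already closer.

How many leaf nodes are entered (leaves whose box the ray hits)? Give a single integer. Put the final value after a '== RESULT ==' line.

Traverse from the root:
N0 x:[19,39] y:[17,36] z:[22,83/2] -> hit [22,36], descend [2, 3, 15, 21]
  N2 x:[19,27] y:[17,27] z:[27,41] -> hit [27,27], descend [1, 8, 22, 28]
    N1 x:[19,21] y:[45/2,51/2] z:[33,34] -> miss, prune
    N8 x:[51/2,53/2] y:[25,27] z:[79/2,41] -> miss, prune
    N22 x:[20,22] y:[23,51/2] z:[27,55/2] -> miss, prune
    N28 x:[25,27] y:[17,43/2] z:[31,73/2] -> miss, prune
  N3 x:[32,39] y:[39/2,53/2] z:[22,83/2] -> miss, prune
  N15 x:[31,38] y:[57/2,36] z:[47/2,77/2] -> hit [31,36], descend [6, 19, 27, 32]
    N6 x:[36,38] y:[69/2,36] z:[75/2,38] -> miss, prune
    N19 x:[34,73/2] y:[57/2,65/2] z:[29,71/2] -> miss, prune
    N27 x:[34,37] y:[61/2,32] z:[47/2,49/2] -> miss, prune
    N32 x:[31,65/2] y:[63/2,34] z:[73/2,77/2] -> miss, prune
  N21 x:[23,63/2] y:[26,36] z:[51/2,32] -> hit [26,63/2], descend [4, 9, 26, 30]
    N4 x:[61/2,63/2] y:[67/2,69/2] z:[53/2,59/2] -> miss, prune
    N9 x:[53/2,59/2] y:[30,36] z:[29,32] -> miss, prune
    N26 x:[24,31] y:[26,29] z:[51/2,27] -> hit [26,27], descend [16, 18]
      N16 x:[24,27] y:[26,55/2] z:[51/2,26] -> hit [26,26] leaf, test {P16@t=26}
      N18 x:[28,31] y:[26,29] z:[53/2,27] -> miss, prune
    N30 x:[23,49/2] y:[28,31] z:[31,63/2] -> miss, prune

order=[0, 2, 1, 8, 22, 28, 3, 15, 6, 19, 27, 32, 21, 4, 9, 26, 16, 18, 30]  |boxes|=19  |leaves|=1  hit=P16

== RESULT ==
1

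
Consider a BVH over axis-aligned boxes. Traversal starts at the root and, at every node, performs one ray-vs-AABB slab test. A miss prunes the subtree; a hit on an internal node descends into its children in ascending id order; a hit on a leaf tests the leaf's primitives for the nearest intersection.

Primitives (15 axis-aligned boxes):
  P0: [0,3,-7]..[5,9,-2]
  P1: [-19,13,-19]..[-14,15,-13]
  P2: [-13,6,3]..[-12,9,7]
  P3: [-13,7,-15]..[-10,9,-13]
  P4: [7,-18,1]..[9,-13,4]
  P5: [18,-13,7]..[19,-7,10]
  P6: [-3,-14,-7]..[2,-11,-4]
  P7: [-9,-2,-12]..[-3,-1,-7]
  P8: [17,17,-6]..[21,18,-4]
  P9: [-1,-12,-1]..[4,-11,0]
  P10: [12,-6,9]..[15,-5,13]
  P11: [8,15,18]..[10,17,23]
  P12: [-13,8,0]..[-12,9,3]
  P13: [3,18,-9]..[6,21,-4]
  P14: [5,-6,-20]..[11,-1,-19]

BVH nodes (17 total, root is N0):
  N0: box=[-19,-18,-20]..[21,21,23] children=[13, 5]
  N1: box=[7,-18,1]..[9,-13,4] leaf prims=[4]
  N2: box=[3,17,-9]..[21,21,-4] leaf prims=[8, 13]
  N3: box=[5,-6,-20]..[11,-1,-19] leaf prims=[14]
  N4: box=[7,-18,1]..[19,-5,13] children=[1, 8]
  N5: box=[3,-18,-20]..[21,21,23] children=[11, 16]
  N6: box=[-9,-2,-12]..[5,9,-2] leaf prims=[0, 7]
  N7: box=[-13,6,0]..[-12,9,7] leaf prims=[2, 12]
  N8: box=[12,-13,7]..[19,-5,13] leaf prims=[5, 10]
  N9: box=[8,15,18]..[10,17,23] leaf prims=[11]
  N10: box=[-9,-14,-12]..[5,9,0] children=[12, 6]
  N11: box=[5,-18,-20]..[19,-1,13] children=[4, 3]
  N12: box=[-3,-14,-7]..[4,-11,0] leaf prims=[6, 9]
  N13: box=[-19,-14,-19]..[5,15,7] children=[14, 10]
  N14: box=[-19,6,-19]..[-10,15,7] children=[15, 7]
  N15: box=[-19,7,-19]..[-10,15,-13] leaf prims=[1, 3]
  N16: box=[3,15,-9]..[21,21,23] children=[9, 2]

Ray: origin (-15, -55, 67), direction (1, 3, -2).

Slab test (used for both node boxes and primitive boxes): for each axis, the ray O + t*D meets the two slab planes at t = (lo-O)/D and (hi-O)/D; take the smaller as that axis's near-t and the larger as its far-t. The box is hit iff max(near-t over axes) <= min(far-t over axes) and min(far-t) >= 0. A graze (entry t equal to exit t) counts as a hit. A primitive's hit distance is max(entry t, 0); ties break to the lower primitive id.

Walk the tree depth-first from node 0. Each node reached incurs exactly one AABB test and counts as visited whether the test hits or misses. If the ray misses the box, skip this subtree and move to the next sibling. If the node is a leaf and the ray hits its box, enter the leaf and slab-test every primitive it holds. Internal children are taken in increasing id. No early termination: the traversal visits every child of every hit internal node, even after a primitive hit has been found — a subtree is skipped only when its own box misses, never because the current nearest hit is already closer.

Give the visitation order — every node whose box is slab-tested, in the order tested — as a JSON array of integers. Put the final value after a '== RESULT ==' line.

Walk:
N0 x:[-4,36] y:[37/3,76/3] z:[22,87/2] -> hit [22,76/3], descend [5, 13]
  N5 x:[18,36] y:[37/3,76/3] z:[22,87/2] -> hit [22,76/3], descend [11, 16]
    N11 x:[20,34] y:[37/3,18] z:[27,87/2] -> miss, prune
    N16 x:[18,36] y:[70/3,76/3] z:[22,38] -> hit [70/3,76/3], descend [2, 9]
      N2 x:[18,36] y:[24,76/3] z:[71/2,38] -> miss, prune
      N9 x:[23,25] y:[70/3,24] z:[22,49/2] -> hit [70/3,24] leaf, test {P11@t=70/3}
  N13 x:[-4,20] y:[41/3,70/3] z:[30,43] -> miss, prune

order=[0, 5, 11, 16, 2, 9, 13]  |boxes|=7  |leaves|=1  hit=P11

== RESULT ==
[0, 5, 11, 16, 2, 9, 13]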